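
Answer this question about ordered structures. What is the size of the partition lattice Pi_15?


B(n) = number of set partitions of an n-element set.
B(n) satisfies the recurrence: B(n+1) = sum_k C(n,k)*B(k).
B(15) = 1382958545


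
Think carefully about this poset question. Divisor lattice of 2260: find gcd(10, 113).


In a divisor lattice, meet = gcd (greatest common divisor).
By Euclidean algorithm or factoring: gcd(10,113) = 1


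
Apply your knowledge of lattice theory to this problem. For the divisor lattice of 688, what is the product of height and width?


Height = length of longest chain minus 1; width = size of largest antichain.
A maximum chain: 1 | 43 | 86 | 172 | 344 | 688  (height 5).
A maximum antichain: {2, 43}  (width 2).
Product = 5 * 2 = 10


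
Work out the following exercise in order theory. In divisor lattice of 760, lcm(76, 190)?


Join=lcm.
gcd(76,190)=38
lcm=380


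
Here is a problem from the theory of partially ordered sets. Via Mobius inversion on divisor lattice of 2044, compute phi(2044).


phi(n) = n * prod_{p|n} (1 - 1/p).
Prime divisors of 2044: [2, 7, 73]
phi(2044) = 2044 * (1 - 1/2) * (1 - 1/7) * (1 - 1/73)
phi(2044) = 864


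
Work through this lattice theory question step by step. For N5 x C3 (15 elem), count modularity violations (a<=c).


Modular law: if a <= c then a v (b ^ c) = (a v b) ^ c.
Check all triples (a,b,c) with a <= c among 15 elements.
  e.g. a=(a,0), b=(c,0), c=(b,0): lhs=(a,0) != rhs=(b,0)
  e.g. a=(a,0), b=(c,1), c=(b,0): lhs=(a,0) != rhs=(b,0)
Total violating triples: 18


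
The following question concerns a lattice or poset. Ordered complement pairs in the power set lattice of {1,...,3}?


Complement pair (a,b): a meet b = bottom, a join b = top.
Here: A intersect B = {} and A union B = {1,...,3}.
Pairs found: ({},{1,2,3}), ({1},{2,3}), ({2},{1,3}), ({3},{1,2}), ... (4 more)
Total ordered pairs: 8


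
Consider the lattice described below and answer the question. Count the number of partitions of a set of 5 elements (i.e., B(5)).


B(n) = number of set partitions of an n-element set.
B(n) satisfies the recurrence: B(n+1) = sum_k C(n,k)*B(k).
B(5) = 52


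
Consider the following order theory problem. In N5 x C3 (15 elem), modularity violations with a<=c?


Modular law: if a <= c then a v (b ^ c) = (a v b) ^ c.
Check all triples (a,b,c) with a <= c among 15 elements.
  e.g. a=(a,0), b=(c,0), c=(b,0): lhs=(a,0) != rhs=(b,0)
  e.g. a=(a,0), b=(c,1), c=(b,0): lhs=(a,0) != rhs=(b,0)
Total violating triples: 18


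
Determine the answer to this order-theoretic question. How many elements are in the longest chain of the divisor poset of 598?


A chain is a totally ordered subset; we count the number of elements in a maximum chain.
Compute, for each element x, the size of the longest chain ending at x:
  1: 1
  2: 2
  13: 2
  23: 2
  26: 3
  46: 3
  ...
A maximum chain: 1 < 2 < 26 < 598
Number of elements in the longest chain: 4


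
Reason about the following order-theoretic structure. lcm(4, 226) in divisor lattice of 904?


Join=lcm.
gcd(4,226)=2
lcm=452


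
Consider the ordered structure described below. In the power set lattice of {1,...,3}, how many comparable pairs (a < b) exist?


A comparable pair {a,b} has a < b or b < a in the order.
Count unordered pairs where one element is strictly below the other.
Examples: {{},{1}}, {{},{2}}, {{},{3}}, {{},{1,2}}, ...
Total comparable pairs: 19


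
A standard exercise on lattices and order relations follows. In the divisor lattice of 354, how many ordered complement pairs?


Complement pair (a,b): a meet b = bottom, a join b = top.
Here: gcd(a,b)=1 and lcm(a,b)=354, i.e. a*b=354 with a,b coprime.
Pairs found: (1,354), (2,177), (3,118), (6,59), ... (4 more)
Total ordered pairs: 8


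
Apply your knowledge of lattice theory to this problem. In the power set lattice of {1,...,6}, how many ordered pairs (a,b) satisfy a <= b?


The order relation is {(a,b) : a <= b}, reflexive so it includes (a,a).
Examples: ({},{}), ({},{1,2}), ({},{1,2,3}), ({},{1,2,3,4}), ({},{1,2,3,4,5}), ...
Total ordered pairs: 729


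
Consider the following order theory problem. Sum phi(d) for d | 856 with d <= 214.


Divisors of 856 up to 214: [1, 2, 4, 8, 107, 214]
phi values: [1, 1, 2, 4, 106, 106]
Sum = 220


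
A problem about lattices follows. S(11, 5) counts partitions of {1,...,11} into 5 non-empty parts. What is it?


S(n,k) = k*S(n-1,k) + S(n-1,k-1).
S(10,5) = 42525, S(10,4) = 34105
S(11,5) = 5*42525 + 34105 = 212625 + 34105
S(11,5) = 246730


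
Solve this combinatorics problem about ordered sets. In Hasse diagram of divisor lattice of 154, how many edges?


A cover relation a -< b holds when a < b with no c strictly between.
Cover relations:
  1 -< 2
  1 -< 7
  1 -< 11
  2 -< 14
  2 -< 22
  7 -< 14
  7 -< 77
  11 -< 22
  ...4 more
Total: 12


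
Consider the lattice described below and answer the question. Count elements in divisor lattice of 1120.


Divisors of 1120: [1, 2, 4, 5, 7, 8, 10, 14, 16, 20, 28, 32, 35, 40, 56, 70, 80, 112, 140, 160, 224, 280, 560, 1120]
Count: 24


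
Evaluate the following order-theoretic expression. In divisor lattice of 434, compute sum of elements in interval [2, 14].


Interval [2,14] in divisors of 434: [2, 14]
Sum = 16


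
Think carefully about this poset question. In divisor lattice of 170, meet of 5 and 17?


In a divisor lattice, meet = gcd (greatest common divisor).
By Euclidean algorithm or factoring: gcd(5,17) = 1


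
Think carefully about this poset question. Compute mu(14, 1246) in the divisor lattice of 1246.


In a divisor lattice, mu(a,b) = mu(b/a) where mu is the classical Mobius function.
b/a = 1246/14 = 89
Prime factorization of 89: primes [89]
89 is squarefree with 1 prime factor(s), so mu(89) = (-1)^1 = -1


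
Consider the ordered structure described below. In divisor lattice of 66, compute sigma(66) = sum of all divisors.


sigma(n) = sum of divisors.
Divisors of 66: [1, 2, 3, 6, 11, 22, 33, 66]
Sum = 144


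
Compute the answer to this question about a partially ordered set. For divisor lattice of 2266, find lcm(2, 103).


In a divisor lattice, join = lcm (least common multiple).
Compute lcm iteratively: start with first element, then lcm(current, next).
Elements: [2, 103]
lcm(2,103) = 206
Final lcm = 206


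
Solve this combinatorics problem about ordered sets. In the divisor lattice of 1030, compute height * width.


Height = length of longest chain minus 1; width = size of largest antichain.
A maximum chain: 1 | 103 | 515 | 1030  (height 3).
A maximum antichain: {2, 5, 103}  (width 3).
Product = 3 * 3 = 9


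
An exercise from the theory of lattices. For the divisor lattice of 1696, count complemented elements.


An element a is complemented if some b has a meet b = bottom, a join b = top.
a is complemented iff gcd(a, n/a)=1, i.e. a is a unitary divisor of 1696.
Complemented elements: 1, 32, 53, 1696
Count: 4


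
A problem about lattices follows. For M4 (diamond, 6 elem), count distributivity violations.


Distributive law: a ^ (b v c) = (a ^ b) v (a ^ c).
Check all 6^3 = 216 ordered triples (a,b,c).
  e.g. a=a1, b=a2, c=a3: lhs=a1 != rhs=0
  e.g. a=a1, b=a2, c=a4: lhs=a1 != rhs=0
Total violating triples: 24


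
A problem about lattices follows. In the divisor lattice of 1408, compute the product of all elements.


Divisors of 1408: [1, 2, 4, 8, 11, 16, 22, 32, 44, 64, 88, 128, 176, 352, 704, 1408]
Product = n^(d(n)/2) = 1408^(16/2)
Product = 15446185225522503919599616


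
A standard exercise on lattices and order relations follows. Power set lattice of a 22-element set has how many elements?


Power set = 2^n.
2^22 = 4194304


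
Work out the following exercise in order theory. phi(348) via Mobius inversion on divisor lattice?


phi(n) = n * prod_{p|n} (1 - 1/p).
Prime divisors of 348: [2, 3, 29]
phi(348) = 348 * (1 - 1/2) * (1 - 1/3) * (1 - 1/29)
phi(348) = 112


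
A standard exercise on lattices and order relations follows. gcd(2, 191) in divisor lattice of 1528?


Meet=gcd.
gcd(2,191)=1


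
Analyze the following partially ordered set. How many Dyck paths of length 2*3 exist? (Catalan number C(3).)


C(n) = C(2n, n) / (n+1).
C(6, 3) = 20
C(3) = 20 / 4 = 5


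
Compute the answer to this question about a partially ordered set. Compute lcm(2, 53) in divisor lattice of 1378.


In a divisor lattice, join = lcm (least common multiple).
gcd(2,53) = 1
lcm(2,53) = 2*53/gcd = 106/1 = 106


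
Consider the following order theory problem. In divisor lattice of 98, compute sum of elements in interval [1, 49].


Interval [1,49] in divisors of 98: [1, 7, 49]
Sum = 57


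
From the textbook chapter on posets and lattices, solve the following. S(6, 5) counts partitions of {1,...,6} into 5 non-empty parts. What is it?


S(n,k) = k*S(n-1,k) + S(n-1,k-1).
S(5,5) = 1, S(5,4) = 10
S(6,5) = 5*1 + 10 = 5 + 10
S(6,5) = 15


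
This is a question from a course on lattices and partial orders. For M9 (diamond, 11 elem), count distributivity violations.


Distributive law: a ^ (b v c) = (a ^ b) v (a ^ c).
Check all 11^3 = 1331 ordered triples (a,b,c).
  e.g. a=a1, b=a2, c=a3: lhs=a1 != rhs=0
  e.g. a=a1, b=a2, c=a4: lhs=a1 != rhs=0
Total violating triples: 504


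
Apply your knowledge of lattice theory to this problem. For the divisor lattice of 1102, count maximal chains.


A maximal chain goes from the minimum element to a maximal element via cover relations.
Counting all min-to-max paths in the cover graph.
Total maximal chains: 6


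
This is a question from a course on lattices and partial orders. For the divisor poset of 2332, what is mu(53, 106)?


In a divisor lattice, mu(a,b) = mu(b/a) where mu is the classical Mobius function.
b/a = 106/53 = 2
Prime factorization of 2: primes [2]
2 is squarefree with 1 prime factor(s), so mu(2) = (-1)^1 = -1


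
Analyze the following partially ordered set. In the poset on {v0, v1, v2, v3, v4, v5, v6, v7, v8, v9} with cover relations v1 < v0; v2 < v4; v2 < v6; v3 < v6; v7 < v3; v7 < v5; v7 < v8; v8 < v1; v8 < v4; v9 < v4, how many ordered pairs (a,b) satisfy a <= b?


The order relation is {(a,b) : a <= b}, reflexive so it includes (a,a).
Examples: (v0,v0), (v1,v0), (v1,v1), (v2,v2), (v2,v4), ...
Total ordered pairs: 25


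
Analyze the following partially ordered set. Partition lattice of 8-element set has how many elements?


B(n) = number of set partitions of an n-element set.
B(n) satisfies the recurrence: B(n+1) = sum_k C(n,k)*B(k).
B(8) = 4140


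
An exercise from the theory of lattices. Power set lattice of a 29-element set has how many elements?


Power set = 2^n.
2^29 = 536870912


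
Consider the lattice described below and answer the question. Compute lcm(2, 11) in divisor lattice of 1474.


In a divisor lattice, join = lcm (least common multiple).
gcd(2,11) = 1
lcm(2,11) = 2*11/gcd = 22/1 = 22


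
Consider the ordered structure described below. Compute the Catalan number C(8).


C(n) = C(2n, n) / (n+1).
C(16, 8) = 12870
C(8) = 12870 / 9 = 1430


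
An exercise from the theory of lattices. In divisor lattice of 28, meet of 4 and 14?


In a divisor lattice, meet = gcd (greatest common divisor).
By Euclidean algorithm or factoring: gcd(4,14) = 2


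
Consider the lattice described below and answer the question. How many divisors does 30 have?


Divisors of 30: [1, 2, 3, 5, 6, 10, 15, 30]
Count: 8


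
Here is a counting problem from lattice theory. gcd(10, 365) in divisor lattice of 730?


Meet=gcd.
gcd(10,365)=5


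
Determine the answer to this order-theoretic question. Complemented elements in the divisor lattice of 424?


An element a is complemented if some b has a meet b = bottom, a join b = top.
a is complemented iff gcd(a, n/a)=1, i.e. a is a unitary divisor of 424.
Complemented elements: 1, 8, 53, 424
Count: 4


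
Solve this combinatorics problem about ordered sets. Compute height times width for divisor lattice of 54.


Height = length of longest chain minus 1; width = size of largest antichain.
A maximum chain: 1 | 3 | 9 | 27 | 54  (height 4).
A maximum antichain: {2, 3}  (width 2).
Product = 4 * 2 = 8


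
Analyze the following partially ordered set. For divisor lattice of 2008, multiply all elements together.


Divisors of 2008: [1, 2, 4, 8, 251, 502, 1004, 2008]
Product = n^(d(n)/2) = 2008^(8/2)
Product = 16257540100096


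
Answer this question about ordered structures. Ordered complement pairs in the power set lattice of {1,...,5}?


Complement pair (a,b): a meet b = bottom, a join b = top.
Here: A intersect B = {} and A union B = {1,...,5}.
Pairs found: ({},{1,2,3,4,5}), ({1},{2,3,4,5}), ({2},{1,3,4,5}), ({3},{1,2,4,5}), ... (28 more)
Total ordered pairs: 32


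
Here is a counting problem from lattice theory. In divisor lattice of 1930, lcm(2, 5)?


Join=lcm.
gcd(2,5)=1
lcm=10


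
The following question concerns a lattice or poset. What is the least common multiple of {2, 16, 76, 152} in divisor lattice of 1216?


In a divisor lattice, join = lcm (least common multiple).
Compute lcm iteratively: start with first element, then lcm(current, next).
Elements: [2, 16, 76, 152]
lcm(2,16) = 16
lcm(16,76) = 304
lcm(304,152) = 304
Final lcm = 304


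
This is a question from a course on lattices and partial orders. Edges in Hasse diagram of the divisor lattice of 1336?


A cover relation a -< b holds when a < b with no c strictly between.
Cover relations:
  1 -< 2
  1 -< 167
  2 -< 4
  2 -< 334
  4 -< 8
  4 -< 668
  8 -< 1336
  167 -< 334
  ...2 more
Total: 10


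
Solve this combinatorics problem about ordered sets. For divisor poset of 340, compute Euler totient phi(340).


phi(n) = n * prod_{p|n} (1 - 1/p).
Prime divisors of 340: [2, 5, 17]
phi(340) = 340 * (1 - 1/2) * (1 - 1/5) * (1 - 1/17)
phi(340) = 128


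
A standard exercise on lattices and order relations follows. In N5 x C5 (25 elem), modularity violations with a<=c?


Modular law: if a <= c then a v (b ^ c) = (a v b) ^ c.
Check all triples (a,b,c) with a <= c among 25 elements.
  e.g. a=(a,0), b=(c,0), c=(b,0): lhs=(a,0) != rhs=(b,0)
  e.g. a=(a,0), b=(c,1), c=(b,0): lhs=(a,0) != rhs=(b,0)
Total violating triples: 75


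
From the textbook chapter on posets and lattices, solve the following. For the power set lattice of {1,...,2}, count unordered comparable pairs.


A comparable pair {a,b} has a < b or b < a in the order.
Count unordered pairs where one element is strictly below the other.
Examples: {{},{1}}, {{},{2}}, {{},{1,2}}, {{1},{1,2}}, ...
Total comparable pairs: 5


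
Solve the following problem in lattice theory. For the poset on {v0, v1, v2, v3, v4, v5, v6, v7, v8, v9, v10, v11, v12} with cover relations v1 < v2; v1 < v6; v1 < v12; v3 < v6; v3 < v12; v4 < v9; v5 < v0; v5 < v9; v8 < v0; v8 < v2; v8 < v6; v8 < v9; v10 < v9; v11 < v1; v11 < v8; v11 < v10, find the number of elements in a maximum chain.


A chain is a totally ordered subset; we count the number of elements in a maximum chain.
Compute, for each element x, the size of the longest chain ending at x:
  v3: 1
  v4: 1
  v5: 1
  v7: 1
  v11: 1
  v1: 2
  ...
A maximum chain: v11 < v8 < v0
Number of elements in the longest chain: 3


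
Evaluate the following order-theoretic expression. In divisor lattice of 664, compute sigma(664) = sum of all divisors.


sigma(n) = sum of divisors.
Divisors of 664: [1, 2, 4, 8, 83, 166, 332, 664]
Sum = 1260


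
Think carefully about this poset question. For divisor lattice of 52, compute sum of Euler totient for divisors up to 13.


Divisors of 52 up to 13: [1, 2, 4, 13]
phi values: [1, 1, 2, 12]
Sum = 16


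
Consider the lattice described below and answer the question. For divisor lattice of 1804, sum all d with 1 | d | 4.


Interval [1,4] in divisors of 1804: [1, 2, 4]
Sum = 7


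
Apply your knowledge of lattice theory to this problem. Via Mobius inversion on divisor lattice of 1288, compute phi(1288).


phi(n) = n * prod_{p|n} (1 - 1/p).
Prime divisors of 1288: [2, 7, 23]
phi(1288) = 1288 * (1 - 1/2) * (1 - 1/7) * (1 - 1/23)
phi(1288) = 528


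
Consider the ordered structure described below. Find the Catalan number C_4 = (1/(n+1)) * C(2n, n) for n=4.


C(n) = C(2n, n) / (n+1).
C(8, 4) = 70
C(4) = 70 / 5 = 14


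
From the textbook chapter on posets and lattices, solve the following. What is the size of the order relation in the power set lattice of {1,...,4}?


The order relation is {(a,b) : a <= b}, reflexive so it includes (a,a).
Examples: ({},{}), ({},{1,2}), ({},{1,2,3}), ({},{1,2,3,4}), ({},{1,2,4}), ...
Total ordered pairs: 81


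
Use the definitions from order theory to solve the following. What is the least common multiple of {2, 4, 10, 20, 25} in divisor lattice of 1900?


In a divisor lattice, join = lcm (least common multiple).
Compute lcm iteratively: start with first element, then lcm(current, next).
Elements: [2, 4, 10, 20, 25]
lcm(2,4) = 4
lcm(4,10) = 20
lcm(20,20) = 20
lcm(20,25) = 100
Final lcm = 100


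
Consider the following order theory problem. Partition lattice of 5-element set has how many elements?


B(n) = number of set partitions of an n-element set.
B(n) satisfies the recurrence: B(n+1) = sum_k C(n,k)*B(k).
B(5) = 52


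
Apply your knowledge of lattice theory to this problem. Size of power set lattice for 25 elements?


Power set = 2^n.
2^25 = 33554432


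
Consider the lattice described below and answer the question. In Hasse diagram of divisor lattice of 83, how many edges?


A cover relation a -< b holds when a < b with no c strictly between.
Cover relations:
  1 -< 83
Total: 1


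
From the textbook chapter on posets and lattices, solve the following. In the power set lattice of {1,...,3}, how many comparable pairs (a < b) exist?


A comparable pair {a,b} has a < b or b < a in the order.
Count unordered pairs where one element is strictly below the other.
Examples: {{},{1}}, {{},{2}}, {{},{3}}, {{},{1,2}}, ...
Total comparable pairs: 19


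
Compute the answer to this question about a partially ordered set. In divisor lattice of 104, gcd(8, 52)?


Meet=gcd.
gcd(8,52)=4


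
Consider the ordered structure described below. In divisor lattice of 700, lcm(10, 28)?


Join=lcm.
gcd(10,28)=2
lcm=140


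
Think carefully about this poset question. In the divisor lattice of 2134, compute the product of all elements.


Divisors of 2134: [1, 2, 11, 22, 97, 194, 1067, 2134]
Product = n^(d(n)/2) = 2134^(8/2)
Product = 20738515249936


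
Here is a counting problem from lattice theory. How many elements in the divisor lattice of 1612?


Divisors of 1612: [1, 2, 4, 13, 26, 31, 52, 62, 124, 403, 806, 1612]
Count: 12


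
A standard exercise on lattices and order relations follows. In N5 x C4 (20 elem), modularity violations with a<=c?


Modular law: if a <= c then a v (b ^ c) = (a v b) ^ c.
Check all triples (a,b,c) with a <= c among 20 elements.
  e.g. a=(a,0), b=(c,0), c=(b,0): lhs=(a,0) != rhs=(b,0)
  e.g. a=(a,0), b=(c,1), c=(b,0): lhs=(a,0) != rhs=(b,0)
Total violating triples: 40


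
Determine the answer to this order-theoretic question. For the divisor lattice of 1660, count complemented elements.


An element a is complemented if some b has a meet b = bottom, a join b = top.
a is complemented iff gcd(a, n/a)=1, i.e. a is a unitary divisor of 1660.
Complemented elements: 1, 4, 5, 20, 83, 332, ... (2 more)
Count: 8


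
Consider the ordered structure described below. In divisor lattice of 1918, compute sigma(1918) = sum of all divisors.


sigma(n) = sum of divisors.
Divisors of 1918: [1, 2, 7, 14, 137, 274, 959, 1918]
Sum = 3312


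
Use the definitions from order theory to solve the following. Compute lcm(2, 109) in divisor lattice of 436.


In a divisor lattice, join = lcm (least common multiple).
gcd(2,109) = 1
lcm(2,109) = 2*109/gcd = 218/1 = 218


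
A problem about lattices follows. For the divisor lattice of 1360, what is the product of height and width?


Height = length of longest chain minus 1; width = size of largest antichain.
A maximum chain: 1 | 17 | 85 | 170 | 340 | 680 | 1360  (height 6).
A maximum antichain: {4, 10, 34, 85}  (width 4).
Product = 6 * 4 = 24


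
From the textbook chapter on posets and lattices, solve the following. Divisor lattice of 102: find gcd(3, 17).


In a divisor lattice, meet = gcd (greatest common divisor).
By Euclidean algorithm or factoring: gcd(3,17) = 1


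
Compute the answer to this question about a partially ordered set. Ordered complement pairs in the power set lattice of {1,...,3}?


Complement pair (a,b): a meet b = bottom, a join b = top.
Here: A intersect B = {} and A union B = {1,...,3}.
Pairs found: ({},{1,2,3}), ({1},{2,3}), ({2},{1,3}), ({3},{1,2}), ... (4 more)
Total ordered pairs: 8


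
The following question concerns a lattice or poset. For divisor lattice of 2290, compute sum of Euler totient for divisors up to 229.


Divisors of 2290 up to 229: [1, 2, 5, 10, 229]
phi values: [1, 1, 4, 4, 228]
Sum = 238


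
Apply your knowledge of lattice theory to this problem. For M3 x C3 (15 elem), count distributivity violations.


Distributive law: a ^ (b v c) = (a ^ b) v (a ^ c).
Check all 15^3 = 3375 ordered triples (a,b,c).
  e.g. a=(a1,0), b=(a2,0), c=(a3,0): lhs=(a1,0) != rhs=(0,0)
  e.g. a=(a1,0), b=(a2,0), c=(a3,1): lhs=(a1,0) != rhs=(0,0)
Total violating triples: 162


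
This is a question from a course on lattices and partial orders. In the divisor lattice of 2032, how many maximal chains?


A maximal chain goes from the minimum element to a maximal element via cover relations.
Counting all min-to-max paths in the cover graph.
Total maximal chains: 5


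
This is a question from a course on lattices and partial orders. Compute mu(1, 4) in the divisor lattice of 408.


In a divisor lattice, mu(a,b) = mu(b/a) where mu is the classical Mobius function.
b/a = 4/1 = 4
Prime factorization of 4: primes [2]
4 is not squarefree, so mu(4) = 0


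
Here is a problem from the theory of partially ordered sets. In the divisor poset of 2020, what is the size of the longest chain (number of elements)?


A chain is a totally ordered subset; we count the number of elements in a maximum chain.
Compute, for each element x, the size of the longest chain ending at x:
  1: 1
  2: 2
  5: 2
  101: 2
  4: 3
  10: 3
  ...
A maximum chain: 1 < 2 < 4 < 20 < 2020
Number of elements in the longest chain: 5


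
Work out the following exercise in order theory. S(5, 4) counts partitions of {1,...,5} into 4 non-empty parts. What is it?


S(n,k) = k*S(n-1,k) + S(n-1,k-1).
S(4,4) = 1, S(4,3) = 6
S(5,4) = 4*1 + 6 = 4 + 6
S(5,4) = 10


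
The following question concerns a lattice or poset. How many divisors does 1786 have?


Divisors of 1786: [1, 2, 19, 38, 47, 94, 893, 1786]
Count: 8


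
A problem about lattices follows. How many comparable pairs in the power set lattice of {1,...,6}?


A comparable pair {a,b} has a < b or b < a in the order.
Count unordered pairs where one element is strictly below the other.
Examples: {{},{1}}, {{},{2}}, {{},{3}}, {{},{4}}, ...
Total comparable pairs: 665


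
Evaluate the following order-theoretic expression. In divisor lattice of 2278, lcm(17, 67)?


Join=lcm.
gcd(17,67)=1
lcm=1139


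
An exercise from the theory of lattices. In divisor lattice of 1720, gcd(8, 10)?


Meet=gcd.
gcd(8,10)=2


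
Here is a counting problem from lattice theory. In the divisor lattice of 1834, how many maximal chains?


A maximal chain goes from the minimum element to a maximal element via cover relations.
Counting all min-to-max paths in the cover graph.
Total maximal chains: 6


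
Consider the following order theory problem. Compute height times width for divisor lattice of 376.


Height = length of longest chain minus 1; width = size of largest antichain.
A maximum chain: 1 | 47 | 94 | 188 | 376  (height 4).
A maximum antichain: {2, 47}  (width 2).
Product = 4 * 2 = 8


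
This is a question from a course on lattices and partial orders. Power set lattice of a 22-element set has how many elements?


Power set = 2^n.
2^22 = 4194304


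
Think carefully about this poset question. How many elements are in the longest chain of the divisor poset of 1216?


A chain is a totally ordered subset; we count the number of elements in a maximum chain.
Compute, for each element x, the size of the longest chain ending at x:
  1: 1
  2: 2
  19: 2
  4: 3
  8: 4
  38: 3
  ...
A maximum chain: 1 < 2 < 4 < 8 < 16 < 32 < 64 < 1216
Number of elements in the longest chain: 8


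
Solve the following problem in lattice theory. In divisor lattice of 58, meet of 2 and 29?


In a divisor lattice, meet = gcd (greatest common divisor).
By Euclidean algorithm or factoring: gcd(2,29) = 1


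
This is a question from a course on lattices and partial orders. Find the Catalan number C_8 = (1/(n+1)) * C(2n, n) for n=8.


C(n) = C(2n, n) / (n+1).
C(16, 8) = 12870
C(8) = 12870 / 9 = 1430


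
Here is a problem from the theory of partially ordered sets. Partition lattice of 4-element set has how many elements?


B(n) = number of set partitions of an n-element set.
B(n) satisfies the recurrence: B(n+1) = sum_k C(n,k)*B(k).
B(4) = 15


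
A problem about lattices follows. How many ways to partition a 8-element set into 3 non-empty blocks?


S(n,k) = k*S(n-1,k) + S(n-1,k-1).
S(7,3) = 301, S(7,2) = 63
S(8,3) = 3*301 + 63 = 903 + 63
S(8,3) = 966


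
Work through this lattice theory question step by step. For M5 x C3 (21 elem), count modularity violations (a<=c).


Modular law: if a <= c then a v (b ^ c) = (a v b) ^ c.
Check all triples (a,b,c) with a <= c among 21 elements.
This lattice is modular (diamonds M_m and their chain-products are modular).
Total violating triples: 0


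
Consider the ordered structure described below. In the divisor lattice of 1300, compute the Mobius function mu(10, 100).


In a divisor lattice, mu(a,b) = mu(b/a) where mu is the classical Mobius function.
b/a = 100/10 = 10
Prime factorization of 10: primes [2, 5]
10 is squarefree with 2 prime factor(s), so mu(10) = (-1)^2 = 1


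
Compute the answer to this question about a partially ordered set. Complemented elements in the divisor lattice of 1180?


An element a is complemented if some b has a meet b = bottom, a join b = top.
a is complemented iff gcd(a, n/a)=1, i.e. a is a unitary divisor of 1180.
Complemented elements: 1, 4, 5, 20, 59, 236, ... (2 more)
Count: 8


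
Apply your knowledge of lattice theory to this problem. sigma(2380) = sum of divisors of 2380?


sigma(n) = sum of divisors.
Divisors of 2380: [1, 2, 4, 5, 7, 10, 14, 17, 20, 28, 34, 35, 68, 70, 85, 119, 140, 170, 238, 340, 476, 595, 1190, 2380]
Sum = 6048


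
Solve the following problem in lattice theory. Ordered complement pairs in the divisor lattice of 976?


Complement pair (a,b): a meet b = bottom, a join b = top.
Here: gcd(a,b)=1 and lcm(a,b)=976, i.e. a*b=976 with a,b coprime.
Pairs found: (1,976), (16,61), (61,16), (976,1)
Total ordered pairs: 4


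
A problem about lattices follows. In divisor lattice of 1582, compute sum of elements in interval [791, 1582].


Interval [791,1582] in divisors of 1582: [791, 1582]
Sum = 2373


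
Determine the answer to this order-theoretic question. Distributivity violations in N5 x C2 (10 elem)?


Distributive law: a ^ (b v c) = (a ^ b) v (a ^ c).
Check all 10^3 = 1000 ordered triples (a,b,c).
  e.g. a=(b,0), b=(a,0), c=(c,0): lhs=(b,0) != rhs=(a,0)
  e.g. a=(b,0), b=(a,0), c=(c,1): lhs=(b,0) != rhs=(a,0)
Total violating triples: 16


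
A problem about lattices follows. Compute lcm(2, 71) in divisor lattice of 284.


In a divisor lattice, join = lcm (least common multiple).
gcd(2,71) = 1
lcm(2,71) = 2*71/gcd = 142/1 = 142


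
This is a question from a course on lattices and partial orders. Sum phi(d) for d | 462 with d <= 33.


Divisors of 462 up to 33: [1, 2, 3, 6, 7, 11, 14, 21, 22, 33]
phi values: [1, 1, 2, 2, 6, 10, 6, 12, 10, 20]
Sum = 70


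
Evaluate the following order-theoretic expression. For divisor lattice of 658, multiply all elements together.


Divisors of 658: [1, 2, 7, 14, 47, 94, 329, 658]
Product = n^(d(n)/2) = 658^(8/2)
Product = 187457825296


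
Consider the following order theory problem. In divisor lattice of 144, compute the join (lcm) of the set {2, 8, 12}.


In a divisor lattice, join = lcm (least common multiple).
Compute lcm iteratively: start with first element, then lcm(current, next).
Elements: [2, 8, 12]
lcm(2,8) = 8
lcm(8,12) = 24
Final lcm = 24


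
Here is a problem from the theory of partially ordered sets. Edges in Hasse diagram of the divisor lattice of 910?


A cover relation a -< b holds when a < b with no c strictly between.
Cover relations:
  1 -< 2
  1 -< 5
  1 -< 7
  1 -< 13
  2 -< 10
  2 -< 14
  2 -< 26
  5 -< 10
  ...24 more
Total: 32


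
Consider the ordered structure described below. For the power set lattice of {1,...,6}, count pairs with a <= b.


The order relation is {(a,b) : a <= b}, reflexive so it includes (a,a).
Examples: ({},{}), ({},{1,2}), ({},{1,2,3}), ({},{1,2,3,4}), ({},{1,2,3,4,5}), ...
Total ordered pairs: 729


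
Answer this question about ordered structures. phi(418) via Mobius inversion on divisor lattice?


phi(n) = n * prod_{p|n} (1 - 1/p).
Prime divisors of 418: [2, 11, 19]
phi(418) = 418 * (1 - 1/2) * (1 - 1/11) * (1 - 1/19)
phi(418) = 180


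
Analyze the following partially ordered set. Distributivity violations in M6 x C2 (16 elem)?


Distributive law: a ^ (b v c) = (a ^ b) v (a ^ c).
Check all 16^3 = 4096 ordered triples (a,b,c).
  e.g. a=(a1,0), b=(a2,0), c=(a3,0): lhs=(a1,0) != rhs=(0,0)
  e.g. a=(a1,0), b=(a2,0), c=(a3,1): lhs=(a1,0) != rhs=(0,0)
Total violating triples: 960


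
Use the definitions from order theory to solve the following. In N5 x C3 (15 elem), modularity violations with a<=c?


Modular law: if a <= c then a v (b ^ c) = (a v b) ^ c.
Check all triples (a,b,c) with a <= c among 15 elements.
  e.g. a=(a,0), b=(c,0), c=(b,0): lhs=(a,0) != rhs=(b,0)
  e.g. a=(a,0), b=(c,1), c=(b,0): lhs=(a,0) != rhs=(b,0)
Total violating triples: 18


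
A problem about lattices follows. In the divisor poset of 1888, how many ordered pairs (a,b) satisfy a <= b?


The order relation is {(a,b) : a <= b}, reflexive so it includes (a,a).
Examples: (1,1), (1,118), (1,16), (1,1888), (1,2), ...
Total ordered pairs: 63


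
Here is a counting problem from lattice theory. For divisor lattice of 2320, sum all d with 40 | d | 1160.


Interval [40,1160] in divisors of 2320: [40, 1160]
Sum = 1200


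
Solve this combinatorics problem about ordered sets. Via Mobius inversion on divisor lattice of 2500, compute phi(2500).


phi(n) = n * prod_{p|n} (1 - 1/p).
Prime divisors of 2500: [2, 5]
phi(2500) = 2500 * (1 - 1/2) * (1 - 1/5)
phi(2500) = 1000


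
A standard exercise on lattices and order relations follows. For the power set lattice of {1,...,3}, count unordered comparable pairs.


A comparable pair {a,b} has a < b or b < a in the order.
Count unordered pairs where one element is strictly below the other.
Examples: {{},{1}}, {{},{2}}, {{},{3}}, {{},{1,2}}, ...
Total comparable pairs: 19


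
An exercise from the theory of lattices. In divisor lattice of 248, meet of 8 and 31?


In a divisor lattice, meet = gcd (greatest common divisor).
By Euclidean algorithm or factoring: gcd(8,31) = 1


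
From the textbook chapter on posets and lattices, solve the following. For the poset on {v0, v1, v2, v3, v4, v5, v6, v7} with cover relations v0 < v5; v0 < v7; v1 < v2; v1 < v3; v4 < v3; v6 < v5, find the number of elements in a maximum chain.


A chain is a totally ordered subset; we count the number of elements in a maximum chain.
Compute, for each element x, the size of the longest chain ending at x:
  v0: 1
  v1: 1
  v4: 1
  v6: 1
  v2: 2
  v7: 2
  ...
A maximum chain: v1 < v2
Number of elements in the longest chain: 2


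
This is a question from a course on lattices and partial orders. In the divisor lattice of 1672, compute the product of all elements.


Divisors of 1672: [1, 2, 4, 8, 11, 19, 22, 38, 44, 76, 88, 152, 209, 418, 836, 1672]
Product = n^(d(n)/2) = 1672^(16/2)
Product = 61078756237547902269915136


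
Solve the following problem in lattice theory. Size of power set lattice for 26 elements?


Power set = 2^n.
2^26 = 67108864


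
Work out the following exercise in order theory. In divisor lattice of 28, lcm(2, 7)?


Join=lcm.
gcd(2,7)=1
lcm=14


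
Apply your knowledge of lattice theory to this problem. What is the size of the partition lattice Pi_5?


B(n) = number of set partitions of an n-element set.
B(n) satisfies the recurrence: B(n+1) = sum_k C(n,k)*B(k).
B(5) = 52


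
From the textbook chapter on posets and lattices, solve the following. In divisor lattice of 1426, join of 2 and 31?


In a divisor lattice, join = lcm (least common multiple).
gcd(2,31) = 1
lcm(2,31) = 2*31/gcd = 62/1 = 62


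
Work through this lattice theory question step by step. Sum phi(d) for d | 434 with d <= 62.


Divisors of 434 up to 62: [1, 2, 7, 14, 31, 62]
phi values: [1, 1, 6, 6, 30, 30]
Sum = 74


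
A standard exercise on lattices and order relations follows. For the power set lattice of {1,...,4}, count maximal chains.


A maximal chain goes from the minimum element to a maximal element via cover relations.
Counting all min-to-max paths in the cover graph.
Total maximal chains: 24


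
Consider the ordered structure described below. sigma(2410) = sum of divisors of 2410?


sigma(n) = sum of divisors.
Divisors of 2410: [1, 2, 5, 10, 241, 482, 1205, 2410]
Sum = 4356


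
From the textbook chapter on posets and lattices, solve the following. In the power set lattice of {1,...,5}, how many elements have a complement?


An element a is complemented if some b has a meet b = bottom, a join b = top.
every subset A has complement S\A, so all elements are complemented.
Complemented elements: {}, {1}, {2}, {3}, {4}, {5}, ... (26 more)
Count: 32


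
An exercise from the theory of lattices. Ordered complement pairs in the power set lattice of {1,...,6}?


Complement pair (a,b): a meet b = bottom, a join b = top.
Here: A intersect B = {} and A union B = {1,...,6}.
Pairs found: ({},{1,2,3,4,5,6}), ({1},{2,3,4,5,6}), ({2},{1,3,4,5,6}), ({3},{1,2,4,5,6}), ... (60 more)
Total ordered pairs: 64


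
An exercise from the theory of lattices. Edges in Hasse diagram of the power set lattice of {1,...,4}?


A cover relation a -< b holds when a < b with no c strictly between.
Cover relations:
  {} -< {1}
  {} -< {2}
  {} -< {3}
  {} -< {4}
  {1} -< {1,2}
  {1} -< {1,3}
  {1} -< {1,4}
  {2} -< {1,2}
  ...24 more
Total: 32


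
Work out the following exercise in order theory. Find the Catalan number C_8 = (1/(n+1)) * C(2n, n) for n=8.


C(n) = C(2n, n) / (n+1).
C(16, 8) = 12870
C(8) = 12870 / 9 = 1430


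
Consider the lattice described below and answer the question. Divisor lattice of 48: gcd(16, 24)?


Meet=gcd.
gcd(16,24)=8


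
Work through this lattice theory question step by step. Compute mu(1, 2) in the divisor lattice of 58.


In a divisor lattice, mu(a,b) = mu(b/a) where mu is the classical Mobius function.
b/a = 2/1 = 2
Prime factorization of 2: primes [2]
2 is squarefree with 1 prime factor(s), so mu(2) = (-1)^1 = -1


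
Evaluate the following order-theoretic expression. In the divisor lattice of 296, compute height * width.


Height = length of longest chain minus 1; width = size of largest antichain.
A maximum chain: 1 | 37 | 74 | 148 | 296  (height 4).
A maximum antichain: {2, 37}  (width 2).
Product = 4 * 2 = 8


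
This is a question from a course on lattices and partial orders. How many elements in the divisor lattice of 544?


Divisors of 544: [1, 2, 4, 8, 16, 17, 32, 34, 68, 136, 272, 544]
Count: 12


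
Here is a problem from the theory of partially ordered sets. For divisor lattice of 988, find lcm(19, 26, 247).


In a divisor lattice, join = lcm (least common multiple).
Compute lcm iteratively: start with first element, then lcm(current, next).
Elements: [19, 26, 247]
lcm(19,26) = 494
lcm(494,247) = 494
Final lcm = 494


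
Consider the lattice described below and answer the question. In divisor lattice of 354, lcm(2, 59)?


Join=lcm.
gcd(2,59)=1
lcm=118


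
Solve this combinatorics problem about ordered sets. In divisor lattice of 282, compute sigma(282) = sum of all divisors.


sigma(n) = sum of divisors.
Divisors of 282: [1, 2, 3, 6, 47, 94, 141, 282]
Sum = 576


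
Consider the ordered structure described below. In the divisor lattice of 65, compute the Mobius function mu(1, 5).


In a divisor lattice, mu(a,b) = mu(b/a) where mu is the classical Mobius function.
b/a = 5/1 = 5
Prime factorization of 5: primes [5]
5 is squarefree with 1 prime factor(s), so mu(5) = (-1)^1 = -1


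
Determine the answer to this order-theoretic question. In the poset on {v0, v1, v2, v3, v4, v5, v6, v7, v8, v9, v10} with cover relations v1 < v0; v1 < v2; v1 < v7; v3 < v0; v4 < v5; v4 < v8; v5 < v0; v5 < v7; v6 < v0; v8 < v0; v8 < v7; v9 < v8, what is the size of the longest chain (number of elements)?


A chain is a totally ordered subset; we count the number of elements in a maximum chain.
Compute, for each element x, the size of the longest chain ending at x:
  v1: 1
  v3: 1
  v4: 1
  v6: 1
  v9: 1
  v10: 1
  ...
A maximum chain: v4 < v5 < v0
Number of elements in the longest chain: 3


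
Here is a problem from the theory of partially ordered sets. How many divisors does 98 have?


Divisors of 98: [1, 2, 7, 14, 49, 98]
Count: 6


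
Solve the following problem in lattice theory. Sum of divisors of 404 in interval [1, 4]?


Interval [1,4] in divisors of 404: [1, 2, 4]
Sum = 7


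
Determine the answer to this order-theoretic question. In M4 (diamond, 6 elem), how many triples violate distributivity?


Distributive law: a ^ (b v c) = (a ^ b) v (a ^ c).
Check all 6^3 = 216 ordered triples (a,b,c).
  e.g. a=a1, b=a2, c=a3: lhs=a1 != rhs=0
  e.g. a=a1, b=a2, c=a4: lhs=a1 != rhs=0
Total violating triples: 24


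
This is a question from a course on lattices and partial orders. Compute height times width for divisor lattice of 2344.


Height = length of longest chain minus 1; width = size of largest antichain.
A maximum chain: 1 | 293 | 586 | 1172 | 2344  (height 4).
A maximum antichain: {2, 293}  (width 2).
Product = 4 * 2 = 8


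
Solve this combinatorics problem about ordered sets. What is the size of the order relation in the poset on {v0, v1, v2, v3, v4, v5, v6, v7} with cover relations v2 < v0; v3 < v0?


The order relation is {(a,b) : a <= b}, reflexive so it includes (a,a).
Examples: (v0,v0), (v1,v1), (v2,v0), (v2,v2), (v3,v0), ...
Total ordered pairs: 10


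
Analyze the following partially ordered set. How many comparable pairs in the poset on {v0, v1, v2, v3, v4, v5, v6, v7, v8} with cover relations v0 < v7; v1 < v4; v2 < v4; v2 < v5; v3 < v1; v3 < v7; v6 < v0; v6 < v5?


A comparable pair {a,b} has a < b or b < a in the order.
Count unordered pairs where one element is strictly below the other.
Examples: {v0,v6}, {v0,v7}, {v1,v3}, {v1,v4}, ...
Total comparable pairs: 10


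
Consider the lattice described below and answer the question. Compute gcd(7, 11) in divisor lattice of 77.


In a divisor lattice, meet = gcd (greatest common divisor).
By Euclidean algorithm or factoring: gcd(7,11) = 1


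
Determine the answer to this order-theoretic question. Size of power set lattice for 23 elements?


Power set = 2^n.
2^23 = 8388608
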